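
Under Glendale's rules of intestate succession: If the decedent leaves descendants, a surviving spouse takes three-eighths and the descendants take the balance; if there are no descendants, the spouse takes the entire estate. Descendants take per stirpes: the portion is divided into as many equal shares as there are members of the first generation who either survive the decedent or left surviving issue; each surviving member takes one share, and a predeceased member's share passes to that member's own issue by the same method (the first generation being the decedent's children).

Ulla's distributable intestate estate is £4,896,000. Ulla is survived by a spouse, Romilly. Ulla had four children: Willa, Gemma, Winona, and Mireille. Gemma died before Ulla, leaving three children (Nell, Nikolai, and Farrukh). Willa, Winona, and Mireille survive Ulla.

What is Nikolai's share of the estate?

Romilly takes three-eighths of £4,896,000 = £1,836,000. The remaining £3,060,000 passes to the descendants.
The descendants' portion (£3,060,000) is divided into 4 shares of £765,000: Willa, Winona, and Mireille each take £765,000; Gemma's £765,000 share passes to Gemma's issue.
Gemma's share (£765,000) is divided into 3 shares of £255,000: Nell, Nikolai, and Farrukh each take £255,000.

Nikolai receives £255,000.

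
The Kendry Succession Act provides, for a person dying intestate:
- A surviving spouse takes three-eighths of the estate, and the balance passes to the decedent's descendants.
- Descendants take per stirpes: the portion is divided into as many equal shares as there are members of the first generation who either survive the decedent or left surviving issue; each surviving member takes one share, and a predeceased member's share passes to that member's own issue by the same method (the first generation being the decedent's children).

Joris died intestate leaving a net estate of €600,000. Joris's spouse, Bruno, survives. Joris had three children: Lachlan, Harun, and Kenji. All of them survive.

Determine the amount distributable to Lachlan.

Lachlan receives €125,000.

Bruno takes three-eighths of €600,000 = €225,000. The remaining €375,000 passes to the descendants.
The descendants' portion (€375,000) is divided into 3 shares of €125,000: Lachlan, Harun, and Kenji each take €125,000.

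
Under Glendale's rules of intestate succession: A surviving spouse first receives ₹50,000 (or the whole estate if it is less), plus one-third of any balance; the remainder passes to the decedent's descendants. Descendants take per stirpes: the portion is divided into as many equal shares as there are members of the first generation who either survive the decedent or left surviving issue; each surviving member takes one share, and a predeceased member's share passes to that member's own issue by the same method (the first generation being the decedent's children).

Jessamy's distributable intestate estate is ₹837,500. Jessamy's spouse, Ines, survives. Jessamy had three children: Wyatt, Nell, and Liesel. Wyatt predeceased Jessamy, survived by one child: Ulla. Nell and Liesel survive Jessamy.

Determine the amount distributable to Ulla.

Ines first takes ₹50,000, leaving a balance of ₹787,500. Ines then takes one-third of the balance (₹262,500), for a total of ₹312,500. The remaining ₹525,000 passes to the descendants.
The descendants' portion (₹525,000) is divided into 3 shares of ₹175,000: Nell and Liesel each take ₹175,000; Wyatt's ₹175,000 share passes to Wyatt's issue.
Wyatt's share (₹175,000) passes entirely to Ulla.

Ulla receives ₹175,000.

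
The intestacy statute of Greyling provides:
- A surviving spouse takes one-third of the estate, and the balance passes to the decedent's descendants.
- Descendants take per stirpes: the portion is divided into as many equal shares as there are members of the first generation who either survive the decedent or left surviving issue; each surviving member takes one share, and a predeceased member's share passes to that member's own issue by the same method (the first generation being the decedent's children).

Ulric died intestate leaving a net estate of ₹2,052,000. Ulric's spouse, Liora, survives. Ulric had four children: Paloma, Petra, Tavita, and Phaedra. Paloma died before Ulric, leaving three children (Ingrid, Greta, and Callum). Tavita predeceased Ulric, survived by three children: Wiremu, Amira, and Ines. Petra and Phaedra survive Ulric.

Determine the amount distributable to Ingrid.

Liora takes one-third of ₹2,052,000 = ₹684,000. The remaining ₹1,368,000 passes to the descendants.
The descendants' portion (₹1,368,000) is divided into 4 shares of ₹342,000: Petra and Phaedra each take ₹342,000; Paloma's ₹342,000 share passes to Paloma's issue; Tavita's ₹342,000 share passes to Tavita's issue.
Paloma's share (₹342,000) is divided into 3 shares of ₹114,000: Ingrid, Greta, and Callum each take ₹114,000.
Tavita's share (₹342,000) is divided into 3 shares of ₹114,000: Wiremu, Amira, and Ines each take ₹114,000.

Ingrid receives ₹114,000.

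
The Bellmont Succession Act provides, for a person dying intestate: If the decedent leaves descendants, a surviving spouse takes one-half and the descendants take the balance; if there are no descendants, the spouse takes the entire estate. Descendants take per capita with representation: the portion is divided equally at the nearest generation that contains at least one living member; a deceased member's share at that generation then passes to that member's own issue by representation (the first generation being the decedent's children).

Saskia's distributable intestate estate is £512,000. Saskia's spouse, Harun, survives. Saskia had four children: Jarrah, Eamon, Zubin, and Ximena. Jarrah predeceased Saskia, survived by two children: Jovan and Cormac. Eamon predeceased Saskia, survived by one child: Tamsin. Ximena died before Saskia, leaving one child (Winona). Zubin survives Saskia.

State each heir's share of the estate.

Harun takes one-half of £512,000 = £256,000. The remaining £256,000 passes to the descendants.
The descendants' portion (£256,000) is divided into 4 shares of £64,000: Zubin takes £64,000; Jarrah's £64,000 share passes to Jarrah's issue; Eamon's £64,000 share passes to Eamon's issue; Ximena's £64,000 share passes to Ximena's issue.
Jarrah's share (£64,000) is divided into 2 shares of £32,000: Jovan and Cormac each take £32,000.
Eamon's share (£64,000) passes entirely to Tamsin.
Ximena's share (£64,000) passes entirely to Winona.

Harun: £256,000; Jovan: £32,000; Cormac: £32,000; Tamsin: £64,000; Zubin: £64,000; Winona: £64,000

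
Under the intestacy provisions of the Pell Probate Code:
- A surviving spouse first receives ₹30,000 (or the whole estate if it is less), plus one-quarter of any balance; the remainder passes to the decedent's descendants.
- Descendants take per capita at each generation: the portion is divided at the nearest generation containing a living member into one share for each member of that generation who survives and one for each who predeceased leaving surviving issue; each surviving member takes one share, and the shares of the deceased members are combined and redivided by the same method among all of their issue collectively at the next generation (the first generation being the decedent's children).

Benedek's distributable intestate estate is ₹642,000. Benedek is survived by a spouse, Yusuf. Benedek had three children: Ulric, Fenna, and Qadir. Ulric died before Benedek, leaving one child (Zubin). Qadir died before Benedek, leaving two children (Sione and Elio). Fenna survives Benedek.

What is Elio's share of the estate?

Elio receives ₹102,000.

Yusuf first takes ₹30,000, leaving a balance of ₹612,000. Yusuf then takes one-quarter of the balance (₹153,000), for a total of ₹183,000. The remaining ₹459,000 passes to the descendants.
The descendants' portion (₹459,000) is divided at the children's generation into 3 shares of ₹153,000. Fenna takes ₹153,000. The 2 shares of the deceased (Ulric and Qadir) are combined into a pool of ₹306,000.
That pool (₹306,000) is divided at the grandchildren's generation equally among Zubin, Sione, and Elio: ₹102,000 each.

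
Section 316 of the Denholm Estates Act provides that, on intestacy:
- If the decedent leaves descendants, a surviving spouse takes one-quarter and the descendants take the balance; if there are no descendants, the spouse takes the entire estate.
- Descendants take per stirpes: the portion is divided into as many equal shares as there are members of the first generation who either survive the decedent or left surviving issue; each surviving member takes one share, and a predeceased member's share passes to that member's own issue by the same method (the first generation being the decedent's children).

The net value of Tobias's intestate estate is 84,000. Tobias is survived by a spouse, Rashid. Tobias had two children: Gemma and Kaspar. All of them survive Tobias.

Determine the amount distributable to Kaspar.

Rashid takes one-quarter of 84,000 = 21,000. The remaining 63,000 passes to the descendants.
The descendants' portion (63,000) is divided into 2 shares of 31,500: Gemma and Kaspar each take 31,500.

Kaspar receives 31,500.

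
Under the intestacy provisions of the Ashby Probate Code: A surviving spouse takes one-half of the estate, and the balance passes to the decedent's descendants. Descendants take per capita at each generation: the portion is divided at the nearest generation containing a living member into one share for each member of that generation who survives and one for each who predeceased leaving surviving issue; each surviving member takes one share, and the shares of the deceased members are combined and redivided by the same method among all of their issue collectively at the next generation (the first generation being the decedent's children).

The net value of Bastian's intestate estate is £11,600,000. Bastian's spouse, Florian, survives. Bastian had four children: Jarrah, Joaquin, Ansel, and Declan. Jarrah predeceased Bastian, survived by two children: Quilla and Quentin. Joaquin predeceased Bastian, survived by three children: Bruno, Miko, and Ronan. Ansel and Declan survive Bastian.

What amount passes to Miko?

Miko receives £580,000.

Florian takes one-half of £11,600,000 = £5,800,000. The remaining £5,800,000 passes to the descendants.
The descendants' portion (£5,800,000) is divided at the children's generation into 4 shares of £1,450,000. Ansel and Declan each take £1,450,000. The 2 shares of the deceased (Jarrah and Joaquin) are combined into a pool of £2,900,000.
That pool (£2,900,000) is divided at the grandchildren's generation equally among Quilla, Quentin, Bruno, Miko, and Ronan: £580,000 each.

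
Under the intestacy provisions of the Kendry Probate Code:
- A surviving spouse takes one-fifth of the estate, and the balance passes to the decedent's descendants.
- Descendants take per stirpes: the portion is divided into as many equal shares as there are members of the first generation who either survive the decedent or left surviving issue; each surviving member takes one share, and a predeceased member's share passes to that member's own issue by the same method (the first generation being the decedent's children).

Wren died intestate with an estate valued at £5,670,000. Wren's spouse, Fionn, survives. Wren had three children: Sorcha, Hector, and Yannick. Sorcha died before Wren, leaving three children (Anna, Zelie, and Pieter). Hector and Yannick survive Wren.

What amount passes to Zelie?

Fionn takes one-fifth of £5,670,000 = £1,134,000. The remaining £4,536,000 passes to the descendants.
The descendants' portion (£4,536,000) is divided into 3 shares of £1,512,000: Hector and Yannick each take £1,512,000; Sorcha's £1,512,000 share passes to Sorcha's issue.
Sorcha's share (£1,512,000) is divided into 3 shares of £504,000: Anna, Zelie, and Pieter each take £504,000.

Zelie receives £504,000.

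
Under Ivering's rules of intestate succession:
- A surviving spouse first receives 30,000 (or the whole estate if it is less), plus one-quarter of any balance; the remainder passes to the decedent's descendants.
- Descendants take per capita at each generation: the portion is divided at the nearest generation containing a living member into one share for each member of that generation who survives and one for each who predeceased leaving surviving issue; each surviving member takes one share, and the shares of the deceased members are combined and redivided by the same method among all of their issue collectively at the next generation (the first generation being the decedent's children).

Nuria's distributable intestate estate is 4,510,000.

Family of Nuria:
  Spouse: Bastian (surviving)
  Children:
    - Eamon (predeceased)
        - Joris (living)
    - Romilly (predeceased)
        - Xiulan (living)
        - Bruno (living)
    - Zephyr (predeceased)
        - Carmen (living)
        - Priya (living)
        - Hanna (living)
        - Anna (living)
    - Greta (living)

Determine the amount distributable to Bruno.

Bastian first takes 30,000, leaving a balance of 4,480,000. Bastian then takes one-quarter of the balance (1,120,000), for a total of 1,150,000. The remaining 3,360,000 passes to the descendants.
The descendants' portion (3,360,000) is divided at the children's generation into 4 shares of 840,000. Greta takes 840,000. The 3 shares of the deceased (Eamon, Romilly, and Zephyr) are combined into a pool of 2,520,000.
That pool (2,520,000) is divided at the grandchildren's generation equally among Joris, Xiulan, Bruno, Carmen, Priya, Hanna, and Anna: 360,000 each.

Bruno receives 360,000.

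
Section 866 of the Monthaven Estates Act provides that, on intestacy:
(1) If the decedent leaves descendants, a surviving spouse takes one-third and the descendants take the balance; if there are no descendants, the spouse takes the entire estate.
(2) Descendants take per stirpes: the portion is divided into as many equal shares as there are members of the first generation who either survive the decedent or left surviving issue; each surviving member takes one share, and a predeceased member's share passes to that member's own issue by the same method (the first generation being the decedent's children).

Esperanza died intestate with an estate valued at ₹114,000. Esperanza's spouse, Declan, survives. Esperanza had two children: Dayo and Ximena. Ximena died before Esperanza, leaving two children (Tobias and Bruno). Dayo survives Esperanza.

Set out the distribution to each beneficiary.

Declan takes one-third of ₹114,000 = ₹38,000. The remaining ₹76,000 passes to the descendants.
The descendants' portion (₹76,000) is divided into 2 shares of ₹38,000: Dayo takes ₹38,000; Ximena's ₹38,000 share passes to Ximena's issue.
Ximena's share (₹38,000) is divided into 2 shares of ₹19,000: Tobias and Bruno each take ₹19,000.

Declan: ₹38,000; Dayo: ₹38,000; Tobias: ₹19,000; Bruno: ₹19,000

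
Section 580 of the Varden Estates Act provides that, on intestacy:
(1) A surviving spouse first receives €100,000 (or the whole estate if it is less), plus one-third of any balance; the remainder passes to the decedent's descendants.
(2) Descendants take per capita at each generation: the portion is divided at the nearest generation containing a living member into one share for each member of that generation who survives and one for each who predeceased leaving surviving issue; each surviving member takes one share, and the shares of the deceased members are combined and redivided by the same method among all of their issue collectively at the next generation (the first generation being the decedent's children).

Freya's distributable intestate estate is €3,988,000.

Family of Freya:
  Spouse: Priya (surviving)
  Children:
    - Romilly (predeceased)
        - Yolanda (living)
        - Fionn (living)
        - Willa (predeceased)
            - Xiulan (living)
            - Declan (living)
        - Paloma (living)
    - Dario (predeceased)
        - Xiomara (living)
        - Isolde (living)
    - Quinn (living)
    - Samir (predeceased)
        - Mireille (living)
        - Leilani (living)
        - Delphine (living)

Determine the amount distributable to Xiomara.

Xiomara receives €216,000.

Priya first takes €100,000, leaving a balance of €3,888,000. Priya then takes one-third of the balance (€1,296,000), for a total of €1,396,000. The remaining €2,592,000 passes to the descendants.
The descendants' portion (€2,592,000) is divided at the children's generation into 4 shares of €648,000. Quinn takes €648,000. The 3 shares of the deceased (Romilly, Dario, and Samir) are combined into a pool of €1,944,000.
That pool (€1,944,000) is divided at the grandchildren's generation into 9 shares of €216,000. Yolanda, Fionn, Paloma, Xiomara, Isolde, Mireille, Leilani, and Delphine each take €216,000. The remaining share for the deceased Willa (€216,000) is carried to the next generation.
That pool (€216,000) is divided at the great-grandchildren's generation equally among Xiulan and Declan: €108,000 each.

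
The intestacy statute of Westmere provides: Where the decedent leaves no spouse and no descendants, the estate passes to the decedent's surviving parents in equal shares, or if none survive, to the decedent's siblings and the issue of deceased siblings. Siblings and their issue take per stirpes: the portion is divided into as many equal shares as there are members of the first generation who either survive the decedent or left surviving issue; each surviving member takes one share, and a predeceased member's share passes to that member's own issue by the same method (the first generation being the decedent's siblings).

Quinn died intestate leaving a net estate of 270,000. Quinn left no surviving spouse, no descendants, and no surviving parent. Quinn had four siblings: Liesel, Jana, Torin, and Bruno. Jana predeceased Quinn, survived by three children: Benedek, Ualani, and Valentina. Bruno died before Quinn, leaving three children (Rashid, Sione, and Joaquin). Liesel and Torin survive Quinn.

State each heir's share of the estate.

Liesel: 67,500; Benedek: 22,500; Ualani: 22,500; Valentina: 22,500; Torin: 67,500; Rashid: 22,500; Sione: 22,500; Joaquin: 22,500

The entire 270,000 passes to the siblings and their issue.
That amount (270,000) is divided into 4 shares of 67,500: Liesel and Torin each take 67,500; Jana's 67,500 share passes to Jana's issue; Bruno's 67,500 share passes to Bruno's issue.
Jana's share (67,500) is divided into 3 shares of 22,500: Benedek, Ualani, and Valentina each take 22,500.
Bruno's share (67,500) is divided into 3 shares of 22,500: Rashid, Sione, and Joaquin each take 22,500.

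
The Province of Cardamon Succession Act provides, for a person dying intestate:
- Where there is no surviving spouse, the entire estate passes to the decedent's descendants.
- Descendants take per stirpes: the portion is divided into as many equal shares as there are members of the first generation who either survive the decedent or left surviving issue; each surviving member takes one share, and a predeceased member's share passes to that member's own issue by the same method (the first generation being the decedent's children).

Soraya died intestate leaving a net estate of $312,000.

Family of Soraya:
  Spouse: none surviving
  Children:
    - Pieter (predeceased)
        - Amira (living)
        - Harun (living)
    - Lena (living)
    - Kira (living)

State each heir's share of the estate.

The entire $312,000 passes to the descendants.
That amount ($312,000) is divided into 3 shares of $104,000: Lena and Kira each take $104,000; Pieter's $104,000 share passes to Pieter's issue.
Pieter's share ($104,000) is divided into 2 shares of $52,000: Amira and Harun each take $52,000.

Amira: $52,000; Harun: $52,000; Lena: $104,000; Kira: $104,000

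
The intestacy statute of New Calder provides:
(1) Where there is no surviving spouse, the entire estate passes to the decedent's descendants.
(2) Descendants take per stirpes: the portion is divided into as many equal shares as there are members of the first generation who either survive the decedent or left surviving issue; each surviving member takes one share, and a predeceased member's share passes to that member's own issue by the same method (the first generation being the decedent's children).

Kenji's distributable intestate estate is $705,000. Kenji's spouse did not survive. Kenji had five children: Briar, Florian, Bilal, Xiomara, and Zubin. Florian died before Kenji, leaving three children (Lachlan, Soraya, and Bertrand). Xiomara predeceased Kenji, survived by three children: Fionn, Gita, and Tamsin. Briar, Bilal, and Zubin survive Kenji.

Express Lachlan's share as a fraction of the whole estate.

Lachlan receives 1/15 of the estate.

The entire $705,000 passes to the descendants.
That amount ($705,000) is divided into 5 shares of $141,000: Briar, Bilal, and Zubin each take $141,000; Florian's $141,000 share passes to Florian's issue; Xiomara's $141,000 share passes to Xiomara's issue.
Florian's share ($141,000) is divided into 3 shares of $47,000: Lachlan, Soraya, and Bertrand each take $47,000.
Xiomara's share ($141,000) is divided into 3 shares of $47,000: Fionn, Gita, and Tamsin each take $47,000.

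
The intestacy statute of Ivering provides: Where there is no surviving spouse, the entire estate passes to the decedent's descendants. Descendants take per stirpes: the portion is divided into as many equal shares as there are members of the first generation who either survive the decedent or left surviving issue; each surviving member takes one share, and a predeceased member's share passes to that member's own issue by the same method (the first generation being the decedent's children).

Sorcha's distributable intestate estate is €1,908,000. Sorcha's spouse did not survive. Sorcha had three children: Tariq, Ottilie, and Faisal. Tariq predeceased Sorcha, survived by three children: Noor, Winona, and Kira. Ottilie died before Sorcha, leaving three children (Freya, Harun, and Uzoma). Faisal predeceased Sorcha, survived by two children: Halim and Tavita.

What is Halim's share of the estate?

The entire €1,908,000 passes to the descendants.
That amount (€1,908,000) is divided into 3 shares of €636,000: Tariq's €636,000 share passes to Tariq's issue; Ottilie's €636,000 share passes to Ottilie's issue; Faisal's €636,000 share passes to Faisal's issue.
Tariq's share (€636,000) is divided into 3 shares of €212,000: Noor, Winona, and Kira each take €212,000.
Ottilie's share (€636,000) is divided into 3 shares of €212,000: Freya, Harun, and Uzoma each take €212,000.
Faisal's share (€636,000) is divided into 2 shares of €318,000: Halim and Tavita each take €318,000.

Halim receives €318,000.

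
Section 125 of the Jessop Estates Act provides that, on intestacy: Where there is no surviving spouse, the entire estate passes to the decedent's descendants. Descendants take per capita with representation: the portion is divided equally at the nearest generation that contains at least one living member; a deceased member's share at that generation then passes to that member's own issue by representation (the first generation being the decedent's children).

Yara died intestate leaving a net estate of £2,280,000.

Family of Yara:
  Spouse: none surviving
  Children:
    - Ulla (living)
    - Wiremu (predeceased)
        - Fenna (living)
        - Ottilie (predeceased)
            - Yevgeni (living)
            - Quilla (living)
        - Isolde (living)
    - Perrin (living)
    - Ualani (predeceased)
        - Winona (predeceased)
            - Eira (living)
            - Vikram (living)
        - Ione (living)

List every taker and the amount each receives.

The entire £2,280,000 passes to the descendants.
That amount (£2,280,000) is divided into 4 shares of £570,000: Ulla and Perrin each take £570,000; Wiremu's £570,000 share passes to Wiremu's issue; Ualani's £570,000 share passes to Ualani's issue.
Wiremu's share (£570,000) is divided into 3 shares of £190,000: Fenna and Isolde each take £190,000; Ottilie's £190,000 share passes to Ottilie's issue.
Ottilie's share (£190,000) is divided into 2 shares of £95,000: Yevgeni and Quilla each take £95,000.
Ualani's share (£570,000) is divided into 2 shares of £285,000: Ione takes £285,000; Winona's £285,000 share passes to Winona's issue.
Winona's share (£285,000) is divided into 2 shares of £142,500: Eira and Vikram each take £142,500.

Ulla: £570,000; Fenna: £190,000; Yevgeni: £95,000; Quilla: £95,000; Isolde: £190,000; Perrin: £570,000; Eira: £142,500; Vikram: £142,500; Ione: £285,000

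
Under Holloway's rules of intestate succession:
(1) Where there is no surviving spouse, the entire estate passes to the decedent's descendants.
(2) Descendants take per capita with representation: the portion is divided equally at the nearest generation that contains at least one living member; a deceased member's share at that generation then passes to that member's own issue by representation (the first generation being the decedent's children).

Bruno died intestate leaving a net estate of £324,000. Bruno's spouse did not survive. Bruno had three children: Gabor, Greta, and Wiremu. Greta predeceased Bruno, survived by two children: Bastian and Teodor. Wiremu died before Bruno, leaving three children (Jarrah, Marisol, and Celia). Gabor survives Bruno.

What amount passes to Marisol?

Marisol receives £36,000.

The entire £324,000 passes to the descendants.
That amount (£324,000) is divided into 3 shares of £108,000: Gabor takes £108,000; Greta's £108,000 share passes to Greta's issue; Wiremu's £108,000 share passes to Wiremu's issue.
Greta's share (£108,000) is divided into 2 shares of £54,000: Bastian and Teodor each take £54,000.
Wiremu's share (£108,000) is divided into 3 shares of £36,000: Jarrah, Marisol, and Celia each take £36,000.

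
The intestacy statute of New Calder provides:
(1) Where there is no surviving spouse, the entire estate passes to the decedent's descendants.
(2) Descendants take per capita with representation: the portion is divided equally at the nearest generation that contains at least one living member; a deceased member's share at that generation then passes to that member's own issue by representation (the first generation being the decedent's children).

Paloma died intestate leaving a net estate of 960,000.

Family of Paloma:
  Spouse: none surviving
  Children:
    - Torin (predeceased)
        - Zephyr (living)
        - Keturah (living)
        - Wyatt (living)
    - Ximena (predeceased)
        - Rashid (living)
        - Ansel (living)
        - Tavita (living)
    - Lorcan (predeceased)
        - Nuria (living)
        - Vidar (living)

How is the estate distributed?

Zephyr: 120,000; Keturah: 120,000; Wyatt: 120,000; Rashid: 120,000; Ansel: 120,000; Tavita: 120,000; Nuria: 120,000; Vidar: 120,000

The entire 960,000 passes to the descendants.
No child survives, so the initial division is made at the grandchildren's generation.
That amount (960,000) is divided into 8 shares of 120,000: Zephyr, Keturah, Wyatt, Rashid, Ansel, Tavita, Nuria, and Vidar each take 120,000.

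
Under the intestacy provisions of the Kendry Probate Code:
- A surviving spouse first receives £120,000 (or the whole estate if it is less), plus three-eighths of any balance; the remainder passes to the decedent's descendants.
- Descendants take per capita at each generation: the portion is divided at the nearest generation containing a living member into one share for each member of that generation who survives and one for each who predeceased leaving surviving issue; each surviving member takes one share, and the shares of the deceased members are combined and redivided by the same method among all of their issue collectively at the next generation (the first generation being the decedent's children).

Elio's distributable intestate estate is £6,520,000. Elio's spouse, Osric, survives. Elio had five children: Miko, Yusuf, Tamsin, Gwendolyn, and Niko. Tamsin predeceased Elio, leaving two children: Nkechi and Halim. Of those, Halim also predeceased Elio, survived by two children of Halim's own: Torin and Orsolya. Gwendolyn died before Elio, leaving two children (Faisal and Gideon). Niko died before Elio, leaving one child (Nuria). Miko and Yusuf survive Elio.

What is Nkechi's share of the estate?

Nkechi receives £480,000.

Osric first takes £120,000, leaving a balance of £6,400,000. Osric then takes three-eighths of the balance (£2,400,000), for a total of £2,520,000. The remaining £4,000,000 passes to the descendants.
The descendants' portion (£4,000,000) is divided at the children's generation into 5 shares of £800,000. Miko and Yusuf each take £800,000. The 3 shares of the deceased (Tamsin, Gwendolyn, and Niko) are combined into a pool of £2,400,000.
That pool (£2,400,000) is divided at the grandchildren's generation into 5 shares of £480,000. Nkechi, Faisal, Gideon, and Nuria each take £480,000. The remaining share for the deceased Halim (£480,000) is carried to the next generation.
That pool (£480,000) is divided at the great-grandchildren's generation equally among Torin and Orsolya: £240,000 each.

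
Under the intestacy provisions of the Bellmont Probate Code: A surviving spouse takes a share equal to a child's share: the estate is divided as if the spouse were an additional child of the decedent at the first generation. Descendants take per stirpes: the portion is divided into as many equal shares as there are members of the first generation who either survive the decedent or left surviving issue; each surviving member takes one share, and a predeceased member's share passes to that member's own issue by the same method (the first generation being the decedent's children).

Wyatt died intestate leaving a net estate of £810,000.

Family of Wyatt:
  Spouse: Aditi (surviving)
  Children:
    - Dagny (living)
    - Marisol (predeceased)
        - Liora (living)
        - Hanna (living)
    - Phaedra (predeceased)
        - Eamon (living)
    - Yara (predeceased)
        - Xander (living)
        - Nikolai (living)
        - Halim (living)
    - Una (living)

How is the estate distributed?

Aditi: £135,000; Dagny: £135,000; Liora: £67,500; Hanna: £67,500; Eamon: £135,000; Xander: £45,000; Nikolai: £45,000; Halim: £45,000; Una: £135,000

The spouse counts as an additional share at the children's level, so there are 6 primary shares of £135,000. Aditi takes one such share (£135,000).
The children's combined portion (£675,000) is divided into 5 shares of £135,000: Dagny and Una each take £135,000; Marisol's £135,000 share passes to Marisol's issue; Phaedra's £135,000 share passes to Phaedra's issue; Yara's £135,000 share passes to Yara's issue.
Marisol's share (£135,000) is divided into 2 shares of £67,500: Liora and Hanna each take £67,500.
Phaedra's share (£135,000) passes entirely to Eamon.
Yara's share (£135,000) is divided into 3 shares of £45,000: Xander, Nikolai, and Halim each take £45,000.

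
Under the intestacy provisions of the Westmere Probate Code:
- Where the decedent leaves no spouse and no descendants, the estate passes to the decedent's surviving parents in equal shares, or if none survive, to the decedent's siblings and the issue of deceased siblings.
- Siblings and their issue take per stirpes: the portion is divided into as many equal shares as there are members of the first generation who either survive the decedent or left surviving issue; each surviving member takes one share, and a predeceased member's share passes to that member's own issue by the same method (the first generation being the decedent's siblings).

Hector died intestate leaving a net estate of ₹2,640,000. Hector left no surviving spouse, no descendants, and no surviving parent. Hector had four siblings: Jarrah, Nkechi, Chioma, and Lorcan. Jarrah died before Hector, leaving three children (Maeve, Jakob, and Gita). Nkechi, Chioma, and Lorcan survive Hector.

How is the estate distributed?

The entire ₹2,640,000 passes to the siblings and their issue.
That amount (₹2,640,000) is divided into 4 shares of ₹660,000: Nkechi, Chioma, and Lorcan each take ₹660,000; Jarrah's ₹660,000 share passes to Jarrah's issue.
Jarrah's share (₹660,000) is divided into 3 shares of ₹220,000: Maeve, Jakob, and Gita each take ₹220,000.

Maeve: ₹220,000; Jakob: ₹220,000; Gita: ₹220,000; Nkechi: ₹660,000; Chioma: ₹660,000; Lorcan: ₹660,000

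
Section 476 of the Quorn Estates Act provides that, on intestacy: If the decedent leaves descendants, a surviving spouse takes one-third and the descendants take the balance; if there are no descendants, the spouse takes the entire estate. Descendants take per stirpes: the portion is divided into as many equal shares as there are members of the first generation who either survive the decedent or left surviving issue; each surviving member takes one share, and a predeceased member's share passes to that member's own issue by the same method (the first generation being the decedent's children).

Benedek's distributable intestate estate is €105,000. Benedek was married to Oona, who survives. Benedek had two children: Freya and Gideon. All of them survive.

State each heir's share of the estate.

Oona takes one-third of €105,000 = €35,000. The remaining €70,000 passes to the descendants.
The descendants' portion (€70,000) is divided into 2 shares of €35,000: Freya and Gideon each take €35,000.

Oona: €35,000; Freya: €35,000; Gideon: €35,000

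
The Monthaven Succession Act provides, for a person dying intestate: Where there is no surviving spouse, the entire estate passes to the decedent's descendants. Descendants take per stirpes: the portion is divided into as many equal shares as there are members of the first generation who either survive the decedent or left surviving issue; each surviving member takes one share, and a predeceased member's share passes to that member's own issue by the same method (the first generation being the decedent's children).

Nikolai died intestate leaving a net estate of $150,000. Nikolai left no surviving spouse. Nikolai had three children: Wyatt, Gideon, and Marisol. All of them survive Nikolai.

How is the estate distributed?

The entire $150,000 passes to the descendants.
That amount ($150,000) is divided into 3 shares of $50,000: Wyatt, Gideon, and Marisol each take $50,000.

Wyatt: $50,000; Gideon: $50,000; Marisol: $50,000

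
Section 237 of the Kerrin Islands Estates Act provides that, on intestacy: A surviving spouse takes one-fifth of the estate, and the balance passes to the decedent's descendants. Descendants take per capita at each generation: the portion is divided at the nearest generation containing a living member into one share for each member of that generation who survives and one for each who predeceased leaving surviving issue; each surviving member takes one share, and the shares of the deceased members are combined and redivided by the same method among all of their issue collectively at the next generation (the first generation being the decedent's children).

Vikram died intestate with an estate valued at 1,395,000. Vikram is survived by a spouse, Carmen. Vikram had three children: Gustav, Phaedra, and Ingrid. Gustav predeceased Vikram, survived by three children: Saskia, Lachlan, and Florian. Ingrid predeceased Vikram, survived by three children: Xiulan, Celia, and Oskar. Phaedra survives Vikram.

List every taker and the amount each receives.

Carmen: 279,000; Saskia: 124,000; Lachlan: 124,000; Florian: 124,000; Phaedra: 372,000; Xiulan: 124,000; Celia: 124,000; Oskar: 124,000

Carmen takes one-fifth of 1,395,000 = 279,000. The remaining 1,116,000 passes to the descendants.
The descendants' portion (1,116,000) is divided at the children's generation into 3 shares of 372,000. Phaedra takes 372,000. The 2 shares of the deceased (Gustav and Ingrid) are combined into a pool of 744,000.
That pool (744,000) is divided at the grandchildren's generation equally among Saskia, Lachlan, Florian, Xiulan, Celia, and Oskar: 124,000 each.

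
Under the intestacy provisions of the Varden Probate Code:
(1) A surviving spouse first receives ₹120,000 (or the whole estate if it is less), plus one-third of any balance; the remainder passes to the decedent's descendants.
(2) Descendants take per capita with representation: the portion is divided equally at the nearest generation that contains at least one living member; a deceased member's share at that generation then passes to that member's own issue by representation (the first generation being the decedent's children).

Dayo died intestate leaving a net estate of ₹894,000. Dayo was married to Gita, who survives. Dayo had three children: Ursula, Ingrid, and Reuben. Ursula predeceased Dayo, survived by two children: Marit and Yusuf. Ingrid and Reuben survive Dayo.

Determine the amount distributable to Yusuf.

Yusuf receives ₹86,000.

Gita first takes ₹120,000, leaving a balance of ₹774,000. Gita then takes one-third of the balance (₹258,000), for a total of ₹378,000. The remaining ₹516,000 passes to the descendants.
The descendants' portion (₹516,000) is divided into 3 shares of ₹172,000: Ingrid and Reuben each take ₹172,000; Ursula's ₹172,000 share passes to Ursula's issue.
Ursula's share (₹172,000) is divided into 2 shares of ₹86,000: Marit and Yusuf each take ₹86,000.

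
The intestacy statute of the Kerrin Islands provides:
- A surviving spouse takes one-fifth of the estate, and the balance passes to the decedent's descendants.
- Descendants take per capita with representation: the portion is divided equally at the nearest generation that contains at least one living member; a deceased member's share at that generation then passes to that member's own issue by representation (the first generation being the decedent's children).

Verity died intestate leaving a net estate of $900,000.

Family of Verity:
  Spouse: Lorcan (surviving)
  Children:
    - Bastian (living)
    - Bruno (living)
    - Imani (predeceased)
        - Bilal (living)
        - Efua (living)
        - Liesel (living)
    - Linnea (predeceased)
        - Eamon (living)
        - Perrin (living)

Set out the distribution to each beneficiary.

Lorcan takes one-fifth of $900,000 = $180,000. The remaining $720,000 passes to the descendants.
The descendants' portion ($720,000) is divided into 4 shares of $180,000: Bastian and Bruno each take $180,000; Imani's $180,000 share passes to Imani's issue; Linnea's $180,000 share passes to Linnea's issue.
Imani's share ($180,000) is divided into 3 shares of $60,000: Bilal, Efua, and Liesel each take $60,000.
Linnea's share ($180,000) is divided into 2 shares of $90,000: Eamon and Perrin each take $90,000.

Lorcan: $180,000; Bastian: $180,000; Bruno: $180,000; Bilal: $60,000; Efua: $60,000; Liesel: $60,000; Eamon: $90,000; Perrin: $90,000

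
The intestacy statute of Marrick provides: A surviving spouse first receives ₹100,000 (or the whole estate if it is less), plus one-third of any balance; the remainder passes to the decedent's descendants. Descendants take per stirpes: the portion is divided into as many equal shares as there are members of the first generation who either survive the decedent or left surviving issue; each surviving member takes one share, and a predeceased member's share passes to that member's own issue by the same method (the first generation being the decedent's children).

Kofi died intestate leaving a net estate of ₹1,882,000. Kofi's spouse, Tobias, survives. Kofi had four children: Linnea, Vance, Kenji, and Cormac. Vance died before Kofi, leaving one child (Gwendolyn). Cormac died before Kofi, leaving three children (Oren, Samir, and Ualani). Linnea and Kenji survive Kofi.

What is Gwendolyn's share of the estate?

Gwendolyn receives ₹297,000.

Tobias first takes ₹100,000, leaving a balance of ₹1,782,000. Tobias then takes one-third of the balance (₹594,000), for a total of ₹694,000. The remaining ₹1,188,000 passes to the descendants.
The descendants' portion (₹1,188,000) is divided into 4 shares of ₹297,000: Linnea and Kenji each take ₹297,000; Vance's ₹297,000 share passes to Vance's issue; Cormac's ₹297,000 share passes to Cormac's issue.
Vance's share (₹297,000) passes entirely to Gwendolyn.
Cormac's share (₹297,000) is divided into 3 shares of ₹99,000: Oren, Samir, and Ualani each take ₹99,000.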